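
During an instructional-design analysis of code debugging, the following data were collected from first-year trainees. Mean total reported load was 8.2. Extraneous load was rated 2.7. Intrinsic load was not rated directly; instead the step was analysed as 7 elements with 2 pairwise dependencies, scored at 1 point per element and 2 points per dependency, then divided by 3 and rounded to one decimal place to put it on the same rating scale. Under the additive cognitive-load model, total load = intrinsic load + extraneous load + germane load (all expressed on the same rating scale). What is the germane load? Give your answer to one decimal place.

Intrinsic (element-interactivity): (7 × 1 + 2 × 2) / 3 = 11 / 3 = 3.6667 → 3.7.
germane load = total − intrinsic − extraneous
             = 8.2 − 3.7 − 2.7 = 1.8.

1.8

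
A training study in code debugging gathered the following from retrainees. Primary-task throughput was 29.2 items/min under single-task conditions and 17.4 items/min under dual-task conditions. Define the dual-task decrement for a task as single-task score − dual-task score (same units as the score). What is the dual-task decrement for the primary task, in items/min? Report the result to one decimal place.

Decrement = 29.2 − 17.4 = 11.8000 items/min ≈ 11.8 items/min.

11.8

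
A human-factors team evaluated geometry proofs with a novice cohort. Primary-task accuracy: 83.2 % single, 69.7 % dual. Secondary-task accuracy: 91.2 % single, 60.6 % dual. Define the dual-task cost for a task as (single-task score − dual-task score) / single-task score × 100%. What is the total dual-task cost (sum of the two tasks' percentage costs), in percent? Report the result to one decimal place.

Primary cost = (83.2 − 69.7) / 83.2 × 100% = 16.2260%.
Secondary cost = (91.2 − 60.6) / 91.2 × 100% = 33.5526%.
Total = 16.2260% + 33.5526% = 49.7786% ≈ 49.8%.

49.8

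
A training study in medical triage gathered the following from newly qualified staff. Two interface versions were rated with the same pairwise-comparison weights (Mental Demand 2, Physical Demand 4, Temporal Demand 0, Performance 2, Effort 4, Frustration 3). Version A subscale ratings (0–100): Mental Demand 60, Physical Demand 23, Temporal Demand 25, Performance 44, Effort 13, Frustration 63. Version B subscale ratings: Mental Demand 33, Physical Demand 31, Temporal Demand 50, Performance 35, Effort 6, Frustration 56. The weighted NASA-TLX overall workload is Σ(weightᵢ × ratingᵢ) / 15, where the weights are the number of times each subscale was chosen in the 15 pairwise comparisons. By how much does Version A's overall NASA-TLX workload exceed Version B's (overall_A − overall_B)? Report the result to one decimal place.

5.9

Version A weighted sum = 2·60 + 4·23 + 0·25 + 2·44 + 4·13 + 3·63 = 120 + 92 + 0 + 88 + 52 + 189 = 541; overall_A = 541/15 = 36.0667.
Version B weighted sum = 2·33 + 4·31 + 0·50 + 2·35 + 4·6 + 3·56 = 66 + 124 + 0 + 70 + 24 + 168 = 452; overall_B = 452/15 = 30.1333.
Difference = 36.0667 − 30.1333 = 5.9334 ≈ 5.9.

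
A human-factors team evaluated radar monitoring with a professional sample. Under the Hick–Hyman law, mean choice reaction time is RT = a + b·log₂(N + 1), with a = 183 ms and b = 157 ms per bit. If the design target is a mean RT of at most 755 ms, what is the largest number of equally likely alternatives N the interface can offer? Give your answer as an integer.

11

Set 183 + 157·log₂(N + 1) ≤ 755.
log₂(N + 1) ≤ (755 − 183) / 157 = 3.6433.
N + 1 ≤ 2^3.6433 = 12.4952.
N ≤ 11.4952, so the largest integer N is 11.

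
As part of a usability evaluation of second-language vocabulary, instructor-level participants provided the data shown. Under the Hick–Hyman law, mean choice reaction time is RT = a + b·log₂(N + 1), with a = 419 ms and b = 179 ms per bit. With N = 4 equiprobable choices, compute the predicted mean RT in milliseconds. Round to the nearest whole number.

835

log₂(4 + 1) = log₂(5) = 2.3219.
RT = 419 + 179 × 2.3219 = 419 + 415.6201 = 834.6201 ms.
≈ 835 ms.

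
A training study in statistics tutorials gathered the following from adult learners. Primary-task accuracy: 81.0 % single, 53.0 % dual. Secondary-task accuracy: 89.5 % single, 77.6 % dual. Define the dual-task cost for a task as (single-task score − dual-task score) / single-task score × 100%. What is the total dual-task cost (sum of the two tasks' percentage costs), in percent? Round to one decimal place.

Primary cost = (81.0 − 53.0) / 81.0 × 100% = 34.5679%.
Secondary cost = (89.5 − 77.6) / 89.5 × 100% = 13.2961%.
Total = 34.5679% + 13.2961% = 47.8640% ≈ 47.9%.

47.9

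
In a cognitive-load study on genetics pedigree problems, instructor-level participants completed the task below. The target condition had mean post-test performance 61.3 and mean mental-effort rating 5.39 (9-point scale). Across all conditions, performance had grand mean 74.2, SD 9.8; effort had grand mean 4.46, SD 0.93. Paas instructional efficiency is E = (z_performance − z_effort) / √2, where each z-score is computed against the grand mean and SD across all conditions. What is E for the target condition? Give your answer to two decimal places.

-1.64

z_performance = (61.3 − 74.2) / 9.8 = -12.9000 / 9.8 = -1.3163.
z_effort = (5.39 − 4.46) / 0.93 = 0.9300 / 0.93 = 1.0000.
z_P − z_E = -1.3163 − 1.0000 = -2.3163.
E = -2.3163 / √2 = -2.3163 / 1.41421 = -1.6379 ≈ -1.64.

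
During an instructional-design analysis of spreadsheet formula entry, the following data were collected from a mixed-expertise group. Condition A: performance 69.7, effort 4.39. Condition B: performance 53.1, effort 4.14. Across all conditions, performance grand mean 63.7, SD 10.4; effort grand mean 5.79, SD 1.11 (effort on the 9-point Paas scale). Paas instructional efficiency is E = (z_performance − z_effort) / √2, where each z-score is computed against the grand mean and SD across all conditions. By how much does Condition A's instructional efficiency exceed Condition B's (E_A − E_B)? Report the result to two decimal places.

0.97

Condition A: z_P = (69.7 − 63.7)/10.4 = 0.5769; z_E = (4.39 − 5.79)/1.11 = -1.2613; E_A = (0.5769 − (-1.2613))/√2 = 1.2998.
Condition B: z_P = (53.1 − 63.7)/10.4 = -1.0192; z_E = (4.14 − 5.79)/1.11 = -1.4865; E_B = (-1.0192 − (-1.4865))/√2 = 0.3304.
E_A − E_B = 1.2998 − 0.3304 = 0.9694 ≈ 0.97.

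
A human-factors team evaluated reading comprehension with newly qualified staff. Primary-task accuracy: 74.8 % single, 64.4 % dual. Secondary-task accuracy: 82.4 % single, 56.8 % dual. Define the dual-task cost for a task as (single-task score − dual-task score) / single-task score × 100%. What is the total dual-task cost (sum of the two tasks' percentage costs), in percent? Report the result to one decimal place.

45.0

Primary cost = (74.8 − 64.4) / 74.8 × 100% = 13.9037%.
Secondary cost = (82.4 − 56.8) / 82.4 × 100% = 31.0680%.
Total = 13.9037% + 31.0680% = 44.9717% ≈ 45.0%.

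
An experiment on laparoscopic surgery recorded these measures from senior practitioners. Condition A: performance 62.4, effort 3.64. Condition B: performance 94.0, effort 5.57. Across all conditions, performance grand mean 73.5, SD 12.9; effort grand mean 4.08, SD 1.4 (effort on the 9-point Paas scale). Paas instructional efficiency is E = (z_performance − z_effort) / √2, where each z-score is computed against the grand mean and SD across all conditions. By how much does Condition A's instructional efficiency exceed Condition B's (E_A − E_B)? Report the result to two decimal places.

Condition A: z_P = (62.4 − 73.5)/12.9 = -0.8605; z_E = (3.64 − 4.08)/1.4 = -0.3143; E_A = (-0.8605 − (-0.3143))/√2 = -0.3862.
Condition B: z_P = (94.0 − 73.5)/12.9 = 1.5891; z_E = (5.57 − 4.08)/1.4 = 1.0643; E_B = (1.5891 − 1.0643)/√2 = 0.3711.
E_A − E_B = -0.3862 − 0.3711 = -0.7573 ≈ -0.76.

-0.76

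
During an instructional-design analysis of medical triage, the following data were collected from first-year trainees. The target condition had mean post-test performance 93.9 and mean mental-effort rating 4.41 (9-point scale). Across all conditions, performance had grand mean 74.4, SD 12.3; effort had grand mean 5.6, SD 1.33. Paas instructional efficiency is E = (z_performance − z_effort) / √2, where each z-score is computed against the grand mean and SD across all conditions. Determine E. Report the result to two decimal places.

1.75

z_performance = (93.9 − 74.4) / 12.3 = 19.5000 / 12.3 = 1.5854.
z_effort = (4.41 − 5.6) / 1.33 = -1.1900 / 1.33 = -0.8947.
z_P − z_E = 1.5854 − (-0.8947) = 2.4801.
E = 2.4801 / √2 = 2.4801 / 1.41421 = 1.7537 ≈ 1.75.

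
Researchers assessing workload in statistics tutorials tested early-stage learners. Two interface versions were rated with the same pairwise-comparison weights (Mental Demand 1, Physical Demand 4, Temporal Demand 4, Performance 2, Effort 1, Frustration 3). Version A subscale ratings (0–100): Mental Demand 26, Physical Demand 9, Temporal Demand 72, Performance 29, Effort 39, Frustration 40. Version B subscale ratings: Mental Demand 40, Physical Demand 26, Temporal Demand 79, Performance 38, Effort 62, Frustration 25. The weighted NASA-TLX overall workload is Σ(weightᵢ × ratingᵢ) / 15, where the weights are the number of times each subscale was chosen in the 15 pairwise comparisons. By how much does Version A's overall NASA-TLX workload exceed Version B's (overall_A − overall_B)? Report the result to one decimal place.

Version A weighted sum = 1·26 + 4·9 + 4·72 + 2·29 + 1·39 + 3·40 = 26 + 36 + 288 + 58 + 39 + 120 = 567; overall_A = 567/15 = 37.8000.
Version B weighted sum = 1·40 + 4·26 + 4·79 + 2·38 + 1·62 + 3·25 = 40 + 104 + 316 + 76 + 62 + 75 = 673; overall_B = 673/15 = 44.8667.
Difference = 37.8000 − 44.8667 = -7.0667 ≈ -7.1.

-7.1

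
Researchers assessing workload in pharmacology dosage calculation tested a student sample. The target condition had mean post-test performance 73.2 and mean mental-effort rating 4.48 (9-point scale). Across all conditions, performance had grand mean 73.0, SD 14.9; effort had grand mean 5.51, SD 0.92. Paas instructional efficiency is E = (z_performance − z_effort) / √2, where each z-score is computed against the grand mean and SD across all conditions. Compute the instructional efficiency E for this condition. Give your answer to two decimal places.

z_performance = (73.2 − 73.0) / 14.9 = 0.2000 / 14.9 = 0.0134.
z_effort = (4.48 − 5.51) / 0.92 = -1.0300 / 0.92 = -1.1196.
z_P − z_E = 0.0134 − (-1.1196) = 1.1330.
E = 1.1330 / √2 = 1.1330 / 1.41421 = 0.8012 ≈ 0.80.

0.80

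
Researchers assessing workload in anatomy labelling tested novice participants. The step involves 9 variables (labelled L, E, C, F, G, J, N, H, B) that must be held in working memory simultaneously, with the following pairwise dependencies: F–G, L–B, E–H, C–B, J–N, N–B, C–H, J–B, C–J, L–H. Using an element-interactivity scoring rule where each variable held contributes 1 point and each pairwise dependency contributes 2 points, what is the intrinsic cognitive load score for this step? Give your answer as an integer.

Count of variables held simultaneously: 9.
Count of pairwise dependencies listed: 10.
Element contribution: 9 × 1 = 9.
Interaction contribution: 10 × 2 = 20.
Intrinsic load = 9 + 20 = 29.

29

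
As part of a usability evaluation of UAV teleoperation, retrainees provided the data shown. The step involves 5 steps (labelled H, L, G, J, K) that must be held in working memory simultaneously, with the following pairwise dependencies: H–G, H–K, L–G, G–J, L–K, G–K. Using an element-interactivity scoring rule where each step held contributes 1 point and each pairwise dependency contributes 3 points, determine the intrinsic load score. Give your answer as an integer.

Count of steps held simultaneously: 5.
Count of pairwise dependencies listed: 6.
Element contribution: 5 × 1 = 5.
Interaction contribution: 6 × 3 = 18.
Intrinsic load = 5 + 18 = 23.

23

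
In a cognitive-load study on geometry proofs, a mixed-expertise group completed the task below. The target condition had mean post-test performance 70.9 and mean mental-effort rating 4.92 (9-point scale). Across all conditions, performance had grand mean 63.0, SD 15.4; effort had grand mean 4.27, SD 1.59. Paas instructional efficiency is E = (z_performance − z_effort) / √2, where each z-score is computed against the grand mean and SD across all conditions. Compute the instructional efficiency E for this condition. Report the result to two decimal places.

z_performance = (70.9 − 63.0) / 15.4 = 7.9000 / 15.4 = 0.5130.
z_effort = (4.92 − 4.27) / 1.59 = 0.6500 / 1.59 = 0.4088.
z_P − z_E = 0.5130 − 0.4088 = 0.1042.
E = 0.1042 / √2 = 0.1042 / 1.41421 = 0.0737 ≈ 0.07.

0.07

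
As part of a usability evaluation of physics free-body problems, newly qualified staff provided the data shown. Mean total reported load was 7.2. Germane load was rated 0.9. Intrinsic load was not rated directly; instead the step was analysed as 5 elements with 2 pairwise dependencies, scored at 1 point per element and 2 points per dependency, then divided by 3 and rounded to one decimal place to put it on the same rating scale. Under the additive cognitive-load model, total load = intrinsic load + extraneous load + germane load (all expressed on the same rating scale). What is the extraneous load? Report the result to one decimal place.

Intrinsic (element-interactivity): (5 × 1 + 2 × 2) / 3 = 9 / 3 = 3.0000 → 3.0.
extraneous load = total − intrinsic − germane
             = 7.2 − 3.0 − 0.9 = 3.3.

3.3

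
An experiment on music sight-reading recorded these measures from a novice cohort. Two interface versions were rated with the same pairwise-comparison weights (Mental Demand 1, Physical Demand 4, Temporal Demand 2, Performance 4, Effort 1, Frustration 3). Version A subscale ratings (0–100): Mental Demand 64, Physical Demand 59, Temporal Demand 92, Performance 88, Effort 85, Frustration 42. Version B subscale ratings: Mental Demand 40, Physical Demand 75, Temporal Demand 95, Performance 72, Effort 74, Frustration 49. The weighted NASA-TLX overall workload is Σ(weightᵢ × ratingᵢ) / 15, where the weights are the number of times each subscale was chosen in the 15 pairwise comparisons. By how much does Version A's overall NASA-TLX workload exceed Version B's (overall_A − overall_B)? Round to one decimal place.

0.5

Version A weighted sum = 1·64 + 4·59 + 2·92 + 4·88 + 1·85 + 3·42 = 64 + 236 + 184 + 352 + 85 + 126 = 1047; overall_A = 1047/15 = 69.8000.
Version B weighted sum = 1·40 + 4·75 + 2·95 + 4·72 + 1·74 + 3·49 = 40 + 300 + 190 + 288 + 74 + 147 = 1039; overall_B = 1039/15 = 69.2667.
Difference = 69.8000 − 69.2667 = 0.5333 ≈ 0.5.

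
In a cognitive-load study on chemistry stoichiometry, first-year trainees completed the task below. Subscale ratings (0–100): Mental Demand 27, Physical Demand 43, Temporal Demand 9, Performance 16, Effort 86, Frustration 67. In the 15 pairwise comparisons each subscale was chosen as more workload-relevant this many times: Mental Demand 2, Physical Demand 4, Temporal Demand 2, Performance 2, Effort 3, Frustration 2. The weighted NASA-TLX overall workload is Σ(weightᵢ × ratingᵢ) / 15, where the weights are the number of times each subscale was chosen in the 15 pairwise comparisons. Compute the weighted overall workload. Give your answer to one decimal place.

44.5

The tallies are the weights (they sum to 15).
Weighted sum = 2·27 + 4·43 + 2·9 + 2·16 + 3·86 + 2·67
            = 54 + 172 + 18 + 32 + 258 + 134 = 668.
Overall workload = 668 / 15 = 44.5333 ≈ 44.5.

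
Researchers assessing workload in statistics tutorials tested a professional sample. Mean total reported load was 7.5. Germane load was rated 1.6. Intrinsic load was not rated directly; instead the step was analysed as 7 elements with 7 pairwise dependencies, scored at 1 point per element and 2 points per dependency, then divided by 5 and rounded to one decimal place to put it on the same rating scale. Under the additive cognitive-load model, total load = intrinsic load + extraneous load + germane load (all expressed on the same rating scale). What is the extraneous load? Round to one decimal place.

1.7

Intrinsic (element-interactivity): (7 × 1 + 7 × 2) / 5 = 21 / 5 = 4.2000 → 4.2.
extraneous load = total − intrinsic − germane
             = 7.5 − 4.2 − 1.6 = 1.7.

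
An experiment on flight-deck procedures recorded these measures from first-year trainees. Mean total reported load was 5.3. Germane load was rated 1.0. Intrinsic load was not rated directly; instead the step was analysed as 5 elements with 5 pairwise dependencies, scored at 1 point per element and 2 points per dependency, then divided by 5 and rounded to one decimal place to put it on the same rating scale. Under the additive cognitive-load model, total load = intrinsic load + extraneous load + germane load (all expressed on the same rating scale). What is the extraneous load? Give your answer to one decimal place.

1.3

Intrinsic (element-interactivity): (5 × 1 + 5 × 2) / 5 = 15 / 5 = 3.0000 → 3.0.
extraneous load = total − intrinsic − germane
             = 5.3 − 3.0 − 1.0 = 1.3.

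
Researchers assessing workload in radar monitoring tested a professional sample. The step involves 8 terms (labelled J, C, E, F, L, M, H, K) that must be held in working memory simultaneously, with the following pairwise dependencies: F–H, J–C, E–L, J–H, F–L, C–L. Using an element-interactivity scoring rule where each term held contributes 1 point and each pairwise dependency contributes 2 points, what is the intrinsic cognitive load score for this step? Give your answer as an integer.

Count of terms held simultaneously: 8.
Count of pairwise dependencies listed: 6.
Element contribution: 8 × 1 = 8.
Interaction contribution: 6 × 2 = 12.
Intrinsic load = 8 + 12 = 20.

20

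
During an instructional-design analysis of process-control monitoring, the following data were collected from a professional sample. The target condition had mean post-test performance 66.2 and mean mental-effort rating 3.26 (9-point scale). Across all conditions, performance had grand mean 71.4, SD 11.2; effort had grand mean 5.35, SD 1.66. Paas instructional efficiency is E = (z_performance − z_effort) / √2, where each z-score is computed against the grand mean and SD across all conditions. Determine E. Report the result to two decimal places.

0.56

z_performance = (66.2 − 71.4) / 11.2 = -5.2000 / 11.2 = -0.4643.
z_effort = (3.26 − 5.35) / 1.66 = -2.0900 / 1.66 = -1.2590.
z_P − z_E = -0.4643 − (-1.2590) = 0.7947.
E = 0.7947 / √2 = 0.7947 / 1.41421 = 0.5619 ≈ 0.56.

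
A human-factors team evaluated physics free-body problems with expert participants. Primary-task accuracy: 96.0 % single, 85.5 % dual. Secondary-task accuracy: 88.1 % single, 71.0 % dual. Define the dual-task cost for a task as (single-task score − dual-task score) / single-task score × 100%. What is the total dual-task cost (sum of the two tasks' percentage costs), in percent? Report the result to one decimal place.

Primary cost = (96.0 − 85.5) / 96.0 × 100% = 10.9375%.
Secondary cost = (88.1 − 71.0) / 88.1 × 100% = 19.4098%.
Total = 10.9375% + 19.4098% = 30.3473% ≈ 30.3%.

30.3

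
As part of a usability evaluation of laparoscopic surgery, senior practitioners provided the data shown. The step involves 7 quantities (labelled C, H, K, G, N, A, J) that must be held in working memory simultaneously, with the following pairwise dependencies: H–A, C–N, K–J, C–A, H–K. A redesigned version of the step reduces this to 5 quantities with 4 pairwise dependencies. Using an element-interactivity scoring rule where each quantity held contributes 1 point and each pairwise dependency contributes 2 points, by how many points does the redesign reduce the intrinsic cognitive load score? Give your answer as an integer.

Original: 7 × 1 + 5 × 2 = 7 + 10 = 17.
Redesigned: 5 × 1 + 4 × 2 = 5 + 8 = 13.
Reduction = 17 − 13 = 4.

4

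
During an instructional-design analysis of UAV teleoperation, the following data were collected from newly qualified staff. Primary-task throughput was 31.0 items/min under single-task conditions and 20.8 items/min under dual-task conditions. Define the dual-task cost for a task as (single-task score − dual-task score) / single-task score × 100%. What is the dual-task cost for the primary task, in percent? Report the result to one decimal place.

32.9

Cost = (31.0 − 20.8) / 31.0 × 100%
     = 10.2000 / 31.0 × 100% = 32.9032%.
≈ 32.9%.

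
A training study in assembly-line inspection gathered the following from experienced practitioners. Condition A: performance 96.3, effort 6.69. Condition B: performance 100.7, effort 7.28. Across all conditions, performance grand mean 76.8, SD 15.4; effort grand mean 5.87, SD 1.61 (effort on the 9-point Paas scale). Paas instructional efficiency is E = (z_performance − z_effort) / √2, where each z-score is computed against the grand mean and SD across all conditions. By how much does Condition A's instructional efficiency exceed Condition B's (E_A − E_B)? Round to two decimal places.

Condition A: z_P = (96.3 − 76.8)/15.4 = 1.2662; z_E = (6.69 − 5.87)/1.61 = 0.5093; E_A = (1.2662 − 0.5093)/√2 = 0.5352.
Condition B: z_P = (100.7 − 76.8)/15.4 = 1.5519; z_E = (7.28 − 5.87)/1.61 = 0.8758; E_B = (1.5519 − 0.8758)/√2 = 0.4781.
E_A − E_B = 0.5352 − 0.4781 = 0.0571 ≈ 0.06.

0.06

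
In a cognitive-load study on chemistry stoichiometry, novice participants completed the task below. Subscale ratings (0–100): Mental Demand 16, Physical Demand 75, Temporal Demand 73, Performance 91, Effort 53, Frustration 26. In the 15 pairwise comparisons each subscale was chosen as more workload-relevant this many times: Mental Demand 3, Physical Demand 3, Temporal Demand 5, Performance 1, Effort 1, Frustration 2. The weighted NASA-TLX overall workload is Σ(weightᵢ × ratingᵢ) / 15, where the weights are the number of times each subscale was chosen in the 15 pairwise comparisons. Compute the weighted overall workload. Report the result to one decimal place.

55.6

The tallies are the weights (they sum to 15).
Weighted sum = 3·16 + 3·75 + 5·73 + 1·91 + 1·53 + 2·26
            = 48 + 225 + 365 + 91 + 53 + 52 = 834.
Overall workload = 834 / 15 = 55.6000 ≈ 55.6.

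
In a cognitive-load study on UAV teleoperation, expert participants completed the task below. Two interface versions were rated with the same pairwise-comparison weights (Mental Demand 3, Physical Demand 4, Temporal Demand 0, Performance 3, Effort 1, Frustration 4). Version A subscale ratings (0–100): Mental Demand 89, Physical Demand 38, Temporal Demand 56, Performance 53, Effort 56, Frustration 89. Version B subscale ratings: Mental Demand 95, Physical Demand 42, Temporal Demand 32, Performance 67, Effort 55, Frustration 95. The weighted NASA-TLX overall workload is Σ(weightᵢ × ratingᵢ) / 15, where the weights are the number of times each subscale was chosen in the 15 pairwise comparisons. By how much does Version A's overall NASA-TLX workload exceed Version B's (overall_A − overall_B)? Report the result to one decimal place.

-6.6

Version A weighted sum = 3·89 + 4·38 + 0·56 + 3·53 + 1·56 + 4·89 = 267 + 152 + 0 + 159 + 56 + 356 = 990; overall_A = 990/15 = 66.0000.
Version B weighted sum = 3·95 + 4·42 + 0·32 + 3·67 + 1·55 + 4·95 = 285 + 168 + 0 + 201 + 55 + 380 = 1089; overall_B = 1089/15 = 72.6000.
Difference = 66.0000 − 72.6000 = -6.6000 ≈ -6.6.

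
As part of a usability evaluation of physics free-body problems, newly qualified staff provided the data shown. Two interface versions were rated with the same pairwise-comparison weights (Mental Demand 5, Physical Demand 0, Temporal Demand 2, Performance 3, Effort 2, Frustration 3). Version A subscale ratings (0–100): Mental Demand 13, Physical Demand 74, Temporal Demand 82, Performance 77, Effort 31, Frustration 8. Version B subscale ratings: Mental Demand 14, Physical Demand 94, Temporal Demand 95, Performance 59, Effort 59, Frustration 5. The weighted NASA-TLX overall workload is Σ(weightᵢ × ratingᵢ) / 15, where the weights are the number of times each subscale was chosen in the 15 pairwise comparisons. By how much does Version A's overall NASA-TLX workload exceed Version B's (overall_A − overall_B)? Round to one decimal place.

-1.6

Version A weighted sum = 5·13 + 0·74 + 2·82 + 3·77 + 2·31 + 3·8 = 65 + 0 + 164 + 231 + 62 + 24 = 546; overall_A = 546/15 = 36.4000.
Version B weighted sum = 5·14 + 0·94 + 2·95 + 3·59 + 2·59 + 3·5 = 70 + 0 + 190 + 177 + 118 + 15 = 570; overall_B = 570/15 = 38.0000.
Difference = 36.4000 − 38.0000 = -1.6000 ≈ -1.6.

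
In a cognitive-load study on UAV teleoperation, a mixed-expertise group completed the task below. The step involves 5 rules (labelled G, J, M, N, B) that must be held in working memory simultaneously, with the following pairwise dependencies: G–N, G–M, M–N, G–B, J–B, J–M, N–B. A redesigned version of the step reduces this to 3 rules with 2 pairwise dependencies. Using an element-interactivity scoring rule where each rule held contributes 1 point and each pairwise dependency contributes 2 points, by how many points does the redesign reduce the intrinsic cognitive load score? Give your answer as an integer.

Original: 5 × 1 + 7 × 2 = 5 + 14 = 19.
Redesigned: 3 × 1 + 2 × 2 = 3 + 4 = 7.
Reduction = 19 − 7 = 12.

12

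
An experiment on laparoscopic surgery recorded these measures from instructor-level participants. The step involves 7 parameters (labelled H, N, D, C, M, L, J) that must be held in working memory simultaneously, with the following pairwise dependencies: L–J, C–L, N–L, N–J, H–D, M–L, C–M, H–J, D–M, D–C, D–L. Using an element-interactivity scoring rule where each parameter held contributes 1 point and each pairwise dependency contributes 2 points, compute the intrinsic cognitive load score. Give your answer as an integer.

29

Count of parameters held simultaneously: 7.
Count of pairwise dependencies listed: 11.
Element contribution: 7 × 1 = 7.
Interaction contribution: 11 × 2 = 22.
Intrinsic load = 7 + 22 = 29.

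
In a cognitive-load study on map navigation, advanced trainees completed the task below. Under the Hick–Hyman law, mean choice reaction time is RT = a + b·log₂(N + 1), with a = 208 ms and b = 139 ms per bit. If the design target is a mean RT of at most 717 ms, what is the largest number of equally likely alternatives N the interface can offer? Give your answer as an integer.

Set 208 + 139·log₂(N + 1) ≤ 717.
log₂(N + 1) ≤ (717 − 208) / 139 = 3.6619.
N + 1 ≤ 2^3.6619 = 12.6573.
N ≤ 11.6573, so the largest integer N is 11.

11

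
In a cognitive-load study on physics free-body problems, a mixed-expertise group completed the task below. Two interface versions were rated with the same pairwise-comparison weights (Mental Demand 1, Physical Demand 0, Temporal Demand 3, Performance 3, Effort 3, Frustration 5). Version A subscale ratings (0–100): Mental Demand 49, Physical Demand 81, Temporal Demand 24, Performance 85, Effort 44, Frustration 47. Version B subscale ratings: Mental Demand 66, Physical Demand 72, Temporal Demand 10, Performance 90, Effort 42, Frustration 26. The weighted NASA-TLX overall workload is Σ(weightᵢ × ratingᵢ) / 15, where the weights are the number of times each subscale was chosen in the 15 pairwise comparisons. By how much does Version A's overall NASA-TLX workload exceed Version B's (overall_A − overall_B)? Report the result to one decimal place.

8.1

Version A weighted sum = 1·49 + 0·81 + 3·24 + 3·85 + 3·44 + 5·47 = 49 + 0 + 72 + 255 + 132 + 235 = 743; overall_A = 743/15 = 49.5333.
Version B weighted sum = 1·66 + 0·72 + 3·10 + 3·90 + 3·42 + 5·26 = 66 + 0 + 30 + 270 + 126 + 130 = 622; overall_B = 622/15 = 41.4667.
Difference = 49.5333 − 41.4667 = 8.0666 ≈ 8.1.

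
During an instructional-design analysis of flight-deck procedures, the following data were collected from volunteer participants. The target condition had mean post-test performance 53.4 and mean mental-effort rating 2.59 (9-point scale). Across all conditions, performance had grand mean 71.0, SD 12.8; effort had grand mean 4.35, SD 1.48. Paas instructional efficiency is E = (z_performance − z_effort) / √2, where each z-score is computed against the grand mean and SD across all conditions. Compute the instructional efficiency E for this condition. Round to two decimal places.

z_performance = (53.4 − 71.0) / 12.8 = -17.6000 / 12.8 = -1.3750.
z_effort = (2.59 − 4.35) / 1.48 = -1.7600 / 1.48 = -1.1892.
z_P − z_E = -1.3750 − (-1.1892) = -0.1858.
E = -0.1858 / √2 = -0.1858 / 1.41421 = -0.1314 ≈ -0.13.

-0.13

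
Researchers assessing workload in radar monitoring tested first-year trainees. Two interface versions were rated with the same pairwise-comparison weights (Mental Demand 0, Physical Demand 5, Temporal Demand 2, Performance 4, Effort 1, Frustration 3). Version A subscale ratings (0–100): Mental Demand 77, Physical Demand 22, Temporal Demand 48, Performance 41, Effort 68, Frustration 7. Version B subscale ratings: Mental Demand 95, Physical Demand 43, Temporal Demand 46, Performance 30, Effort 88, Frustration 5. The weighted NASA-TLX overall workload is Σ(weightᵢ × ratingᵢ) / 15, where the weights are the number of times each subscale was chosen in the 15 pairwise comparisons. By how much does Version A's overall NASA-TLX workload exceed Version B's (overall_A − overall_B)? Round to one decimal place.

Version A weighted sum = 0·77 + 5·22 + 2·48 + 4·41 + 1·68 + 3·7 = 0 + 110 + 96 + 164 + 68 + 21 = 459; overall_A = 459/15 = 30.6000.
Version B weighted sum = 0·95 + 5·43 + 2·46 + 4·30 + 1·88 + 3·5 = 0 + 215 + 92 + 120 + 88 + 15 = 530; overall_B = 530/15 = 35.3333.
Difference = 30.6000 − 35.3333 = -4.7333 ≈ -4.7.

-4.7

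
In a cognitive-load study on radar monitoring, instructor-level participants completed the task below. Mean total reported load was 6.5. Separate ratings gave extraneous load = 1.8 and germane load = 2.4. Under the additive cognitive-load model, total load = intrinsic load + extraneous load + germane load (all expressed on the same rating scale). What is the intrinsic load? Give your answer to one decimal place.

intrinsic load = total − extraneous − germane
             = 6.5 − 1.8 − 2.4 = 2.3.

2.3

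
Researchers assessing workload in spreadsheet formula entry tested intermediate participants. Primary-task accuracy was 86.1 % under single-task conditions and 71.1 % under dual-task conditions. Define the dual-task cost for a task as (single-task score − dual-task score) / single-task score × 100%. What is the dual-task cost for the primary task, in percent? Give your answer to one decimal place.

17.4

Cost = (86.1 − 71.1) / 86.1 × 100%
     = 15.0000 / 86.1 × 100% = 17.4216%.
≈ 17.4%.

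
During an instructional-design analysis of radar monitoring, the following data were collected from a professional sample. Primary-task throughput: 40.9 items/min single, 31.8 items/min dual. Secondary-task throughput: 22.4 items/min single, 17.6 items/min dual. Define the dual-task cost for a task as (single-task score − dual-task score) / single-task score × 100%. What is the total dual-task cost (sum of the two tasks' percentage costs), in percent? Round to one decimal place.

Primary cost = (40.9 − 31.8) / 40.9 × 100% = 22.2494%.
Secondary cost = (22.4 − 17.6) / 22.4 × 100% = 21.4286%.
Total = 22.2494% + 21.4286% = 43.6780% ≈ 43.7%.

43.7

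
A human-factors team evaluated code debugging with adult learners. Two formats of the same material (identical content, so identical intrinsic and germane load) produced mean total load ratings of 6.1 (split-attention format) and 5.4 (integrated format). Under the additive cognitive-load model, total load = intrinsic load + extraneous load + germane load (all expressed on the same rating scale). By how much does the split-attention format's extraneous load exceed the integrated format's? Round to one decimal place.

Intrinsic and germane load are equal across formats, so the difference in total load equals the difference in extraneous load.
Extraneous-load difference = 6.1 − 5.4 = 0.7.

0.7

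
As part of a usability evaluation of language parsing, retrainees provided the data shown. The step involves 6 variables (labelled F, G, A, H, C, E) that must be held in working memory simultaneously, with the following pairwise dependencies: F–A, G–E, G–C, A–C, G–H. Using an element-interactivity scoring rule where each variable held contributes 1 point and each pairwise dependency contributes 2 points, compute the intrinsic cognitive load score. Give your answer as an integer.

Count of variables held simultaneously: 6.
Count of pairwise dependencies listed: 5.
Element contribution: 6 × 1 = 6.
Interaction contribution: 5 × 2 = 10.
Intrinsic load = 6 + 10 = 16.

16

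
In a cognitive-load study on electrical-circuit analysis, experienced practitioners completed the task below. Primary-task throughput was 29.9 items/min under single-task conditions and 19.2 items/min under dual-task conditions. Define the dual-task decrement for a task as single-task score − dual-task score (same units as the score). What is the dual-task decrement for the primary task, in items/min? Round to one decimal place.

10.7

Decrement = 29.9 − 19.2 = 10.7000 items/min ≈ 10.7 items/min.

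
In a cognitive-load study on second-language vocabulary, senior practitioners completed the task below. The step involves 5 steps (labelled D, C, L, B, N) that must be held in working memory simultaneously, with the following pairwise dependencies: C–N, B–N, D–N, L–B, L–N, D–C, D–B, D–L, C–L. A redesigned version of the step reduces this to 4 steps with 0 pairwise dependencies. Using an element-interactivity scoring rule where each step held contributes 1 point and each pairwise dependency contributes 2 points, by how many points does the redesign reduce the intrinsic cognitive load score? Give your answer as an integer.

19

Original: 5 × 1 + 9 × 2 = 5 + 18 = 23.
Redesigned: 4 × 1 + 0 × 2 = 4 + 0 = 4.
Reduction = 23 − 4 = 19.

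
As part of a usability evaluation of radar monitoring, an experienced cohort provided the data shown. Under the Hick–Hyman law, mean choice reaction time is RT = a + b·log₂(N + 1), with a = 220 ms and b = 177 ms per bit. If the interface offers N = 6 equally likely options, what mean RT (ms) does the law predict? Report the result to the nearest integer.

log₂(6 + 1) = log₂(7) = 2.8074.
RT = 220 + 177 × 2.8074 = 220 + 496.9098 = 716.9098 ms.
≈ 717 ms.

717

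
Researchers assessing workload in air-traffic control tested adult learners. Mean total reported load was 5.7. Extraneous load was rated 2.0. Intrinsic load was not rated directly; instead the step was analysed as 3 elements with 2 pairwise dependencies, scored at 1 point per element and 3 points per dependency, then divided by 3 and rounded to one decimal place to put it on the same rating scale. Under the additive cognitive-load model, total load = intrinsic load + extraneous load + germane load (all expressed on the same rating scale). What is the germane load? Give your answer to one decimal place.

Intrinsic (element-interactivity): (3 × 1 + 2 × 3) / 3 = 9 / 3 = 3.0000 → 3.0.
germane load = total − intrinsic − extraneous
             = 5.7 − 3.0 − 2.0 = 0.7.

0.7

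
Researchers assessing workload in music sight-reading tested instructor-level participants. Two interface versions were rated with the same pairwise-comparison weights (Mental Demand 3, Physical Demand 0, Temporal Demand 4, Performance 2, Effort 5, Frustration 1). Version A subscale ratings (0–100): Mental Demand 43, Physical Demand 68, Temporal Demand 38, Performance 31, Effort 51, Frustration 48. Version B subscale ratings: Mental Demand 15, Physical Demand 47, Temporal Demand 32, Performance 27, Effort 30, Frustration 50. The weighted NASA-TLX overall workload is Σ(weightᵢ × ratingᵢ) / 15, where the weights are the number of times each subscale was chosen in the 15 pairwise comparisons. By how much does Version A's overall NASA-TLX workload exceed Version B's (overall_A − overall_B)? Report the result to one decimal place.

Version A weighted sum = 3·43 + 0·68 + 4·38 + 2·31 + 5·51 + 1·48 = 129 + 0 + 152 + 62 + 255 + 48 = 646; overall_A = 646/15 = 43.0667.
Version B weighted sum = 3·15 + 0·47 + 4·32 + 2·27 + 5·30 + 1·50 = 45 + 0 + 128 + 54 + 150 + 50 = 427; overall_B = 427/15 = 28.4667.
Difference = 43.0667 − 28.4667 = 14.6000 ≈ 14.6.

14.6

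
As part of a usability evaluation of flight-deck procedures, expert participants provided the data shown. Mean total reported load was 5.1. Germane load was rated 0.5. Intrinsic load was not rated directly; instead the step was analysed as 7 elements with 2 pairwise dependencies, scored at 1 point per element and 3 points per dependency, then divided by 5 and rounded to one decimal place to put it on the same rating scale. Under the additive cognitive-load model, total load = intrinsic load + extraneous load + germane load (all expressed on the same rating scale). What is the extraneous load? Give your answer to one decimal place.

Intrinsic (element-interactivity): (7 × 1 + 2 × 3) / 5 = 13 / 5 = 2.6000 → 2.6.
extraneous load = total − intrinsic − germane
             = 5.1 − 2.6 − 0.5 = 2.0.

2.0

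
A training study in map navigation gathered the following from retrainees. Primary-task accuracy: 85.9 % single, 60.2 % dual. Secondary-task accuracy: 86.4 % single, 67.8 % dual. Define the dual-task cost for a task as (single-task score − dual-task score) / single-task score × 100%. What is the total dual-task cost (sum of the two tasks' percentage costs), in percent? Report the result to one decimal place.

Primary cost = (85.9 − 60.2) / 85.9 × 100% = 29.9185%.
Secondary cost = (86.4 − 67.8) / 86.4 × 100% = 21.5278%.
Total = 29.9185% + 21.5278% = 51.4463% ≈ 51.4%.

51.4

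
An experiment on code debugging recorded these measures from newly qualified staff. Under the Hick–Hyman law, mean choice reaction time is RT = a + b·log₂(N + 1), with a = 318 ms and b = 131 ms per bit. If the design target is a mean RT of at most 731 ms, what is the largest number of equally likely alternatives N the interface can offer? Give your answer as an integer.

7

Set 318 + 131·log₂(N + 1) ≤ 731.
log₂(N + 1) ≤ (731 − 318) / 131 = 3.1527.
N + 1 ≤ 2^3.1527 = 8.8932.
N ≤ 7.8932, so the largest integer N is 7.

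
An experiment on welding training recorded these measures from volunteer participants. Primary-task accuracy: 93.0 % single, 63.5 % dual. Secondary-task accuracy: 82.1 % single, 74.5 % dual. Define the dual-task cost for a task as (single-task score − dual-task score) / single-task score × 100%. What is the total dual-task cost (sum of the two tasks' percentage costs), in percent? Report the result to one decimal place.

Primary cost = (93.0 − 63.5) / 93.0 × 100% = 31.7204%.
Secondary cost = (82.1 − 74.5) / 82.1 × 100% = 9.2570%.
Total = 31.7204% + 9.2570% = 40.9774% ≈ 41.0%.

41.0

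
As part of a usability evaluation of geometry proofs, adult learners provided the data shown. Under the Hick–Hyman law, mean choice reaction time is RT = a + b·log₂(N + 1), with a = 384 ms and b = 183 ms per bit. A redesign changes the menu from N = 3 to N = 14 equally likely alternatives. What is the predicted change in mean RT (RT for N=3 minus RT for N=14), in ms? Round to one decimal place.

-349.0

RT(3) = 384 + 183·log₂(4) = 384 + 183·2.0000 = 750.0000 ms.
RT(14) = 384 + 183·log₂(15) = 384 + 183·3.9069 = 1098.9627 ms.
Difference = 750.0000 − 1098.9627 = -348.9627 ≈ -349.0 ms.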